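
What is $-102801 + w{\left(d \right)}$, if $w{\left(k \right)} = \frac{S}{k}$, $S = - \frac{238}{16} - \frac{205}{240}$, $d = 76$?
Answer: $- \frac{375018803}{3648} \approx -1.028 \cdot 10^{5}$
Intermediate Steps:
$S = - \frac{755}{48}$ ($S = \left(-238\right) \frac{1}{16} - \frac{41}{48} = - \frac{119}{8} - \frac{41}{48} = - \frac{755}{48} \approx -15.729$)
$w{\left(k \right)} = - \frac{755}{48 k}$
$-102801 + w{\left(d \right)} = -102801 - \frac{755}{48 \cdot 76} = -102801 - \frac{755}{3648} = - \frac{375018803}{3648}$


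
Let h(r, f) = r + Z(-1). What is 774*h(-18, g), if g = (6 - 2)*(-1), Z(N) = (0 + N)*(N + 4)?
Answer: -16254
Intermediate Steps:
Z(N) = N*(4 + N)
g = -4 (g = 4*(-1) = -4)
h(r, f) = -3 + r (h(r, f) = r - (4 - 1) = r - 1*3 = r - 3 = -3 + r)
774*h(-18, g) = 774*(-3 - 18) = 774*(-21) = -16254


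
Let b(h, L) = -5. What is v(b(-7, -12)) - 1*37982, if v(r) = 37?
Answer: -37945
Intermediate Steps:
v(b(-7, -12)) - 1*37982 = 37 - 1*37982 = 37 - 37982 = -37945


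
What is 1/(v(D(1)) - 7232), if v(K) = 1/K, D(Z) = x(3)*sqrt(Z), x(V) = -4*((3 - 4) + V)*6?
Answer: -48/347137 ≈ -0.00013827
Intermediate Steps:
x(V) = 24 - 24*V (x(V) = -4*(-1 + V)*6 = (4 - 4*V)*6 = 24 - 24*V)
D(Z) = -48*sqrt(Z) (D(Z) = (24 - 24*3)*sqrt(Z) = (24 - 72)*sqrt(Z) = -48*sqrt(Z))
1/(v(D(1)) - 7232) = 1/(1/(-48*sqrt(1)) - 7232) = 1/(1/(-48*1) - 7232) = 1/(1/(-48) - 7232) = 1/(-1/48 - 7232) = 1/(-347137/48) = -48/347137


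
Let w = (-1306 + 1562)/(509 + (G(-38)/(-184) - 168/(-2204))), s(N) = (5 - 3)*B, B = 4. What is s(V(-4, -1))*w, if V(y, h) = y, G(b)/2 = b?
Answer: 51908608/12913515 ≈ 4.0197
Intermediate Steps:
G(b) = 2*b
s(N) = 8 (s(N) = (5 - 3)*4 = 2*4 = 8)
w = 6488576/12913515 (w = (-1306 + 1562)/(509 + ((2*(-38))/(-184) - 168/(-2204))) = 256/(509 + (-76*(-1/184) - 168*(-1/2204))) = 256/(509 + (19/46 + 42/551)) = 256/(509 + 12401/25346) = 256/(12913515/25346) = 256*(25346/12913515) = 6488576/12913515 ≈ 0.50246)
s(V(-4, -1))*w = 8*(6488576/12913515) = 51908608/12913515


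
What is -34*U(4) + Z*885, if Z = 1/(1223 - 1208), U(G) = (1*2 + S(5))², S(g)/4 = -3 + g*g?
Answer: -275341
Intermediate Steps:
S(g) = -12 + 4*g² (S(g) = 4*(-3 + g*g) = 4*(-3 + g²) = -12 + 4*g²)
U(G) = 8100 (U(G) = (1*2 + (-12 + 4*5²))² = (2 + (-12 + 4*25))² = (2 + (-12 + 100))² = (2 + 88)² = 90² = 8100)
Z = 1/15 ≈ 0.066667
-34*U(4) + Z*885 = -34*8100 + (1/15)*885 = -275400 + 59 = -275341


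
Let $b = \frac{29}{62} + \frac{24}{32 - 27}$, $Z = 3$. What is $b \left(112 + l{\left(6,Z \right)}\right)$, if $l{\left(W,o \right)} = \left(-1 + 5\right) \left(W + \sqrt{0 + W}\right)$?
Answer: $\frac{111044}{155} + \frac{3266 \sqrt{6}}{155} \approx 768.03$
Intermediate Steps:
$l{\left(W,o \right)} = 4 W + 4 \sqrt{W}$ ($l{\left(W,o \right)} = 4 \left(W + \sqrt{W}\right) = 4 W + 4 \sqrt{W}$)
$b = \frac{1633}{310}$ ($b = 29 \cdot \frac{1}{62} + \frac{24}{5} = \frac{29}{62} + 24 \cdot \frac{1}{5} = \frac{29}{62} + \frac{24}{5} = \frac{1633}{310} \approx 5.2677$)
$b \left(112 + l{\left(6,Z \right)}\right) = \frac{1633 \left(112 + \left(4 \cdot 6 + 4 \sqrt{6}\right)\right)}{310} = \frac{1633 \left(112 + \left(24 + 4 \sqrt{6}\right)\right)}{310} = \frac{1633 \left(136 + 4 \sqrt{6}\right)}{310} = \frac{111044}{155} + \frac{3266 \sqrt{6}}{155}$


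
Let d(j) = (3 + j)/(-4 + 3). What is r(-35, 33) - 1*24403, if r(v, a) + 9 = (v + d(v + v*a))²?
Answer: 1302692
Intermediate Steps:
d(j) = -3 - j (d(j) = (3 + j)/(-1) = (3 + j)*(-1) = -3 - j)
r(v, a) = -9 + (-3 - a*v)² (r(v, a) = -9 + (v + (-3 - (v + v*a)))² = -9 + (v + (-3 - (v + a*v)))² = -9 + (v + (-3 + (-v - a*v)))² = -9 + (v + (-3 - v - a*v))² = -9 + (-3 - a*v)²)
r(-35, 33) - 1*24403 = 33*(-35)*(6 + 33*(-35)) - 1*24403 = 33*(-35)*(6 - 1155) - 24403 = 33*(-35)*(-1149) - 24403 = 1327095 - 24403 = 1302692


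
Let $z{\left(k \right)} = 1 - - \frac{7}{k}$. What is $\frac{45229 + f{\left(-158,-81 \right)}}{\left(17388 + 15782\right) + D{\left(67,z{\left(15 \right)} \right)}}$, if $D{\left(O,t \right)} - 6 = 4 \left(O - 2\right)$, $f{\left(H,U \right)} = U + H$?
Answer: $\frac{22495}{16718} \approx 1.3456$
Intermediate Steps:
$f{\left(H,U \right)} = H + U$
$z{\left(k \right)} = 1 + \frac{7}{k}$
$D{\left(O,t \right)} = -2 + 4 O$ ($D{\left(O,t \right)} = 6 + 4 \left(O - 2\right) = 6 + 4 \left(-2 + O\right) = 6 + \left(-8 + 4 O\right) = -2 + 4 O$)
$\frac{45229 + f{\left(-158,-81 \right)}}{\left(17388 + 15782\right) + D{\left(67,z{\left(15 \right)} \right)}} = \frac{45229 - 239}{\left(17388 + 15782\right) + \left(-2 + 4 \cdot 67\right)} = \frac{45229 - 239}{33170 + \left(-2 + 268\right)} = \frac{44990}{33170 + 266} = \frac{44990}{33436} = 44990 \cdot \frac{1}{33436} = \frac{22495}{16718}$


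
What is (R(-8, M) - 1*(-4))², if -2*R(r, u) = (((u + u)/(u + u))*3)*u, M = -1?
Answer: 121/4 ≈ 30.250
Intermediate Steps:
R(r, u) = -3*u/2 (R(r, u) = -((u + u)/(u + u))*3*u/2 = -((2*u)/((2*u)))*3*u/2 = -((2*u)*(1/(2*u)))*3*u/2 = -1*3*u/2 = -3*u/2)
(R(-8, M) - 1*(-4))² = (-3/2*(-1) - 1*(-4))² = (3/2 + 4)² = (11/2)² = 121/4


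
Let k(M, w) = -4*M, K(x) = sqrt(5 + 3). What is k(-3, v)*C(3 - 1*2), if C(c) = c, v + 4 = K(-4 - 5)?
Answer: 12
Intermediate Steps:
K(x) = 2*sqrt(2) (K(x) = sqrt(8) = 2*sqrt(2))
v = -4 + 2*sqrt(2) ≈ -1.1716
k(-3, v)*C(3 - 1*2) = (-4*(-3))*(3 - 1*2) = 12*(3 - 2) = 12*1 = 12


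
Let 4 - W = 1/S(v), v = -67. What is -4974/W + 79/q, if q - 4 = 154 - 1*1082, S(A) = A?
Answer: -307951643/248556 ≈ -1239.0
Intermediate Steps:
q = -924 (q = 4 + (154 - 1*1082) = 4 + (154 - 1082) = 4 - 928 = -924)
W = 269/67 (W = 4 - 1/(-67) = 4 - 1*(-1/67) = 4 + 1/67 = 269/67 ≈ 4.0149)
-4974/W + 79/q = -4974/269/67 + 79/(-924) = -4974*67/269 + 79*(-1/924) = -333258/269 - 79/924 = -307951643/248556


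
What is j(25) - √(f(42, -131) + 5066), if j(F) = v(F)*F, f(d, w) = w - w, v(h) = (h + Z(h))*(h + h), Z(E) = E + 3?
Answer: 66250 - √5066 ≈ 66179.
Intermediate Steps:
Z(E) = 3 + E
v(h) = 2*h*(3 + 2*h) (v(h) = (h + (3 + h))*(h + h) = (3 + 2*h)*(2*h) = 2*h*(3 + 2*h))
f(d, w) = 0
j(F) = 2*F²*(3 + 2*F) (j(F) = (2*F*(3 + 2*F))*F = 2*F²*(3 + 2*F))
j(25) - √(f(42, -131) + 5066) = 25²*(6 + 4*25) - √(0 + 5066) = 625*(6 + 100) - √5066 = 625*106 - √5066 = 66250 - √5066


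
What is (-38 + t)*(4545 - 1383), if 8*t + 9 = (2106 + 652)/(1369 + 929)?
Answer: -94400983/766 ≈ -1.2324e+5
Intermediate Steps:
t = -4481/4596 (t = -9/8 + ((2106 + 652)/(1369 + 929))/8 = -9/8 + (2758/2298)/8 = -9/8 + (2758*(1/2298))/8 = -9/8 + (⅛)*(1379/1149) = -9/8 + 1379/9192 = -4481/4596 ≈ -0.97498)
(-38 + t)*(4545 - 1383) = (-38 - 4481/4596)*(4545 - 1383) = -179129/4596*3162 = -94400983/766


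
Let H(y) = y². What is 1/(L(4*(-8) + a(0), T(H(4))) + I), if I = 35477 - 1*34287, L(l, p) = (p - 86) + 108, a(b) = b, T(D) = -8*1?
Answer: 1/1204 ≈ 0.00083056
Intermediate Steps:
T(D) = -8
L(l, p) = 22 + p (L(l, p) = (-86 + p) + 108 = 22 + p)
I = 1190 (I = 35477 - 34287 = 1190)
1/(L(4*(-8) + a(0), T(H(4))) + I) = 1/((22 - 8) + 1190) = 1/(14 + 1190) = 1/1204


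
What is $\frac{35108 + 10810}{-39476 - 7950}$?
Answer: $- \frac{22959}{23713} \approx -0.9682$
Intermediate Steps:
$\frac{35108 + 10810}{-39476 - 7950} = \frac{45918}{-47426} = 45918 \left(- \frac{1}{47426}\right) = - \frac{22959}{23713}$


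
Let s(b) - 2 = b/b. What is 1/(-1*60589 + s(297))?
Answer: -1/60586 ≈ -1.6505e-5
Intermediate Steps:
s(b) = 3 (s(b) = 2 + b/b = 2 + 1 = 3)
1/(-1*60589 + s(297)) = 1/(-1*60589 + 3) = 1/(-60589 + 3) = 1/(-60586) = -1/60586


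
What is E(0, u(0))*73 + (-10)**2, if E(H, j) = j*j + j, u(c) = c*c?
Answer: 100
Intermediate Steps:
u(c) = c**2
E(H, j) = j + j**2 (E(H, j) = j**2 + j = j + j**2)
E(0, u(0))*73 + (-10)**2 = (0**2*(1 + 0**2))*73 + (-10)**2 = (0*(1 + 0))*73 + 100 = (0*1)*73 + 100 = 0*73 + 100 = 0 + 100 = 100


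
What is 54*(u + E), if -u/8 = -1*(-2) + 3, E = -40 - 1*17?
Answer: -5238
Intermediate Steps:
E = -57 (E = -40 - 17 = -57)
u = -40 (u = -8*(-1*(-2) + 3) = -8*(2 + 3) = -8*5 = -40)
54*(u + E) = 54*(-40 - 57) = 54*(-97) = -5238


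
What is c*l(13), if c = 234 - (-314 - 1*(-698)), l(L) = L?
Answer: -1950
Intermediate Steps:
c = -150 (c = 234 - (-314 + 698) = 234 - 1*384 = 234 - 384 = -150)
c*l(13) = -150*13 = -1950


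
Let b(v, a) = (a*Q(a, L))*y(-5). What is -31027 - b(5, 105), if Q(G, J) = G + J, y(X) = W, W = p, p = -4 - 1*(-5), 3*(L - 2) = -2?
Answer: -42192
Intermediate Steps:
L = 4/3 (L = 2 + (⅓)*(-2) = 2 - ⅔ = 4/3 ≈ 1.3333)
p = 1 (p = -4 + 5 = 1)
W = 1
y(X) = 1
b(v, a) = a*(4/3 + a) (b(v, a) = (a*(a + 4/3))*1 = (a*(4/3 + a))*1 = a*(4/3 + a))
-31027 - b(5, 105) = -31027 - 105*(4 + 3*105)/3 = -31027 - 105*(4 + 315)/3 = -31027 - 105*319/3 = -31027 - 1*11165 = -31027 - 11165 = -42192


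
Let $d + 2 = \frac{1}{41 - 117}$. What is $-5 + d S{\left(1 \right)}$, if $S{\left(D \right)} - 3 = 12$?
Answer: $- \frac{2675}{76} \approx -35.197$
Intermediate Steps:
$S{\left(D \right)} = 15$ ($S{\left(D \right)} = 3 + 12 = 15$)
$d = - \frac{153}{76}$ ($d = -2 + \frac{1}{41 - 117} = -2 + \frac{1}{-76} = -2 - \frac{1}{76} = - \frac{153}{76} \approx -2.0132$)
$-5 + d S{\left(1 \right)} = -5 - \frac{2295}{76} = - \frac{2675}{76}$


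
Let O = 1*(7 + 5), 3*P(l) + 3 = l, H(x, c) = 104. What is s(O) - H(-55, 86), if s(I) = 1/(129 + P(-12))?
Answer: -12895/124 ≈ -103.99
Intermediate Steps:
P(l) = -1 + l/3
O = 12 (O = 1*12 = 12)
s(I) = 1/124 (s(I) = 1/(129 + (-1 + (⅓)*(-12))) = 1/(129 + (-1 - 4)) = 1/(129 - 5) = 1/124)
s(O) - H(-55, 86) = 1/124 - 1*104 = 1/124 - 104 = -12895/124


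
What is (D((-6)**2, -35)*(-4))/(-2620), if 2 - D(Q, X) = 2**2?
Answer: -2/655 ≈ -0.0030534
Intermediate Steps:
D(Q, X) = -2 (D(Q, X) = 2 - 1*2**2 = 2 - 1*4 = 2 - 4 = -2)
(D((-6)**2, -35)*(-4))/(-2620) = -2*(-4)/(-2620) = 8*(-1/2620) = -2/655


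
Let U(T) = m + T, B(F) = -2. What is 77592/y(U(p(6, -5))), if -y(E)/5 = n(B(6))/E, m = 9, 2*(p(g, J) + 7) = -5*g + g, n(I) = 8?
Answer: 19398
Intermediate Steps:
p(g, J) = -7 - 2*g (p(g, J) = -7 + (-5*g + g)/2 = -7 + (-4*g)/2 = -7 - 2*g)
U(T) = 9 + T
y(E) = -40/E
77592/y(U(p(6, -5))) = 77592/((-40/(9 + (-7 - 2*6)))) = 77592/((-40/(9 + (-7 - 12)))) = 77592/((-40/(9 - 19))) = 77592/((-40/(-10))) = 77592/((-40*(-⅒))) = 77592/4 = 77592*(¼) = 19398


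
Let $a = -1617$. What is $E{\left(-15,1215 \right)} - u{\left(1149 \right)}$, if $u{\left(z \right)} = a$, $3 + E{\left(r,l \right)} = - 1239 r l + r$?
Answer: $22582374$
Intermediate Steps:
$E{\left(r,l \right)} = -3 + r - 1239 l r$ ($E{\left(r,l \right)} = -3 + \left(- 1239 r l + r\right) = -3 - \left(- r + 1239 l r\right) = -3 + r - 1239 l r$)
$u{\left(z \right)} = -1617$
$E{\left(-15,1215 \right)} - u{\left(1149 \right)} = \left(-3 - 15 - 1505385 \left(-15\right)\right) - -1617 = \left(-3 - 15 + 22580775\right) + 1617 = 22580757 + 1617 = 22582374$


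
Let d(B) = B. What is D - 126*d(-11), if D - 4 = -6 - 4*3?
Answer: 1372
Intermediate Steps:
D = -14 (D = 4 + (-6 - 4*3) = 4 + (-6 - 12) = 4 - 18 = -14)
D - 126*d(-11) = -14 - 126*(-11) = -14 + 1386 = 1372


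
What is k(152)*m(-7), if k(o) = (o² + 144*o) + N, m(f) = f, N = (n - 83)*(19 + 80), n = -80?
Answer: -201985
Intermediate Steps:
N = -16137 (N = (-80 - 83)*(19 + 80) = -163*99 = -16137)
k(o) = -16137 + o² + 144*o (k(o) = (o² + 144*o) - 16137 = -16137 + o² + 144*o)
k(152)*m(-7) = (-16137 + 152² + 144*152)*(-7) = (-16137 + 23104 + 21888)*(-7) = 28855*(-7) = -201985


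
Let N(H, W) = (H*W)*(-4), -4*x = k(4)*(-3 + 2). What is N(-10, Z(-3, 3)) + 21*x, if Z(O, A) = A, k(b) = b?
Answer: 141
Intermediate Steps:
x = 1 (x = -(-3 + 2) = -(-1) = -¼*(-4) = 1)
N(H, W) = -4*H*W
N(-10, Z(-3, 3)) + 21*x = -4*(-10)*3 + 21*1 = 120 + 21 = 141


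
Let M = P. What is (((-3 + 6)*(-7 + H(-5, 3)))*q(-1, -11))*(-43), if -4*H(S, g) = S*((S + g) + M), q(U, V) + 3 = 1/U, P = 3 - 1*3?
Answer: -4902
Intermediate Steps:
P = 0 (P = 3 - 3 = 0)
M = 0
q(U, V) = -3 + 1/U
H(S, g) = -S*(S + g)/4 (H(S, g) = -S*((S + g) + 0)/4 = -S*(S + g)/4)
(((-3 + 6)*(-7 + H(-5, 3)))*q(-1, -11))*(-43) = (((-3 + 6)*(-7 - 1/4*(-5)*(-5 + 3)))*(-3 + 1/(-1)))*(-43) = ((3*(-7 - 1/4*(-5)*(-2)))*(-3 - 1))*(-43) = ((3*(-7 - 5/2))*(-4))*(-43) = ((3*(-19/2))*(-4))*(-43) = -57/2*(-4)*(-43) = 114*(-43) = -4902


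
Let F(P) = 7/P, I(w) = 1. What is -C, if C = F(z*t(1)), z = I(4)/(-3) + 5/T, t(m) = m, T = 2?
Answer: -42/13 ≈ -3.2308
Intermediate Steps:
z = 13/6 (z = 1/(-3) + 5/2 = 1*(-⅓) + 5*(½) = -⅓ + 5/2 = 13/6 ≈ 2.1667)
C = 42/13 (C = 7/(((13/6)*1)) = 7/(13/6) = 7*(6/13) = 42/13 ≈ 3.2308)
-C = -1*42/13 = -42/13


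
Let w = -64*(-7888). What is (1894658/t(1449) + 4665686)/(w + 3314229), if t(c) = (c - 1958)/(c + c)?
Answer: -3115884710/1943902049 ≈ -1.6029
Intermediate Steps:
w = 504832
t(c) = (-1958 + c)/(2*c) (t(c) = (-1958 + c)/((2*c)) = (-1958 + c)*(1/(2*c)) = (-1958 + c)/(2*c))
(1894658/t(1449) + 4665686)/(w + 3314229) = (1894658/(((½)*(-1958 + 1449)/1449)) + 4665686)/(504832 + 3314229) = (1894658/(((½)*(1/1449)*(-509))) + 4665686)/3819061 = (1894658/(-509/2898) + 4665686)*(1/3819061) = (1894658*(-2898/509) + 4665686)*(1/3819061) = (-5490718884/509 + 4665686)*(1/3819061) = -3115884710/509*1/3819061 = -3115884710/1943902049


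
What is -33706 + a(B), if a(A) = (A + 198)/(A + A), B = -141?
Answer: -3168383/94 ≈ -33706.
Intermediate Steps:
a(A) = (198 + A)/(2*A) (a(A) = (198 + A)/((2*A)) = (198 + A)*(1/(2*A)) = (198 + A)/(2*A))
-33706 + a(B) = -33706 + (½)*(198 - 141)/(-141) = -33706 + (½)*(-1/141)*57 = -33706 - 19/94 = -3168383/94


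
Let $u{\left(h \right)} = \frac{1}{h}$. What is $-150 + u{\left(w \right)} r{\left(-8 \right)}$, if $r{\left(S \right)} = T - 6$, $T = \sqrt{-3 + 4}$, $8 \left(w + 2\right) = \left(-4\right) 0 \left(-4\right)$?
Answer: $- \frac{295}{2} \approx -147.5$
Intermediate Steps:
$w = -2$ ($w = -2 + \frac{\left(-4\right) 0 \left(-4\right)}{8} = -2 + \frac{0 \left(-4\right)}{8} = -2 + \frac{1}{8} \cdot 0 = -2 + 0 = -2$)
$T = 1$ ($T = \sqrt{1} = 1$)
$r{\left(S \right)} = -5$ ($r{\left(S \right)} = 1 - 6 = -5$)
$-150 + u{\left(w \right)} r{\left(-8 \right)} = -150 + \frac{1}{-2} \left(-5\right) = -150 - - \frac{5}{2} = -150 + \frac{5}{2} = - \frac{295}{2}$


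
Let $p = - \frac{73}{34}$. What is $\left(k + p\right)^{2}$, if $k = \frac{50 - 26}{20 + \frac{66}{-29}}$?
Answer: $\frac{48011041}{76352644} \approx 0.62881$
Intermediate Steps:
$p = - \frac{73}{34}$ ($p = \left(-73\right) \frac{1}{34} = - \frac{73}{34} \approx -2.1471$)
$k = \frac{348}{257}$ ($k = \frac{24}{20 + 66 \left(- \frac{1}{29}\right)} = \frac{24}{20 - \frac{66}{29}} = \frac{24}{\frac{514}{29}} = 24 \cdot \frac{29}{514} = \frac{348}{257} \approx 1.3541$)
$\left(k + p\right)^{2} = \left(\frac{348}{257} - \frac{73}{34}\right)^{2} = \left(- \frac{6929}{8738}\right)^{2} = \frac{48011041}{76352644}$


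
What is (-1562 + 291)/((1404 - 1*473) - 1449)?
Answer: 1271/518 ≈ 2.4537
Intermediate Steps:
(-1562 + 291)/((1404 - 1*473) - 1449) = -1271/((1404 - 473) - 1449) = -1271/(931 - 1449) = -1271/(-518) = -1271*(-1/518) = 1271/518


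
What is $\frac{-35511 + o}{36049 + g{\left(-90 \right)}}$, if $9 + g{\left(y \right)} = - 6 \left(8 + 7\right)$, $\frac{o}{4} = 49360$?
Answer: $\frac{161929}{35950} \approx 4.5043$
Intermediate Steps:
$o = 197440$ ($o = 4 \cdot 49360 = 197440$)
$g{\left(y \right)} = -99$ ($g{\left(y \right)} = -9 - 6 \left(8 + 7\right) = -9 - 90 = -99$)
$\frac{-35511 + o}{36049 + g{\left(-90 \right)}} = \frac{-35511 + 197440}{36049 - 99} = \frac{161929}{35950}$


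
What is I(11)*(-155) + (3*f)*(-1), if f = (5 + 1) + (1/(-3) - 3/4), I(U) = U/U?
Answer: -679/4 ≈ -169.75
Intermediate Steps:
I(U) = 1
f = 59/12 (f = 6 + (1*(-1/3) - 3*1/4) = 6 + (-1/3 - 3/4) = 6 - 13/12 = 59/12 ≈ 4.9167)
I(11)*(-155) + (3*f)*(-1) = 1*(-155) + (3*(59/12))*(-1) = -155 + (59/4)*(-1) = -155 - 59/4 = -679/4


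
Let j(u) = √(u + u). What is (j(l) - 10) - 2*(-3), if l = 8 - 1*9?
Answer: -4 + I*√2 ≈ -4.0 + 1.4142*I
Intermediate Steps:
l = -1 (l = 8 - 9 = -1)
j(u) = √2*√u (j(u) = √(2*u) = √2*√u)
(j(l) - 10) - 2*(-3) = (√2*√(-1) - 10) - 2*(-3) = (√2*I - 10) + 6 = (I*√2 - 10) + 6 = (-10 + I*√2) + 6 = -4 + I*√2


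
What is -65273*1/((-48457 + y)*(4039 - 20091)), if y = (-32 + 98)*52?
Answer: -65273/722741300 ≈ -9.0313e-5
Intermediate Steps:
y = 3432 (y = 66*52 = 3432)
-65273*1/((-48457 + y)*(4039 - 20091)) = -65273*1/((-48457 + 3432)*(4039 - 20091)) = -65273/((-45025*(-16052))) = -65273/722741300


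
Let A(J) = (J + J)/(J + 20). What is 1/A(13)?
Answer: 33/26 ≈ 1.2692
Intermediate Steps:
A(J) = 2*J/(20 + J) (A(J) = (2*J)/(20 + J) = 2*J/(20 + J))
1/A(13) = 1/(2*13/(20 + 13)) = 1/(2*13/33) = 1/(2*13*(1/33)) = 1/(26/33) = 33/26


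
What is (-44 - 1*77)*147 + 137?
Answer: -17650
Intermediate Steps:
(-44 - 1*77)*147 + 137 = (-44 - 77)*147 + 137 = -121*147 + 137 = -17787 + 137 = -17650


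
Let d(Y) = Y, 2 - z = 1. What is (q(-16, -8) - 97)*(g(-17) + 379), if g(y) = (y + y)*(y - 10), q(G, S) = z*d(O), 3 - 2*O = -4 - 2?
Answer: -239945/2 ≈ -1.1997e+5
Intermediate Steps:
z = 1 (z = 2 - 1*1 = 2 - 1 = 1)
O = 9/2 (O = 3/2 - (-4 - 2)/2 = 3/2 - ½*(-6) = 3/2 + 3 = 9/2 ≈ 4.5000)
q(G, S) = 9/2 (q(G, S) = 1*(9/2) = 9/2)
g(y) = 2*y*(-10 + y) (g(y) = (2*y)*(-10 + y) = 2*y*(-10 + y))
(q(-16, -8) - 97)*(g(-17) + 379) = (9/2 - 97)*(2*(-17)*(-10 - 17) + 379) = -185*(2*(-17)*(-27) + 379)/2 = -185*(918 + 379)/2 = -185/2*1297 = -239945/2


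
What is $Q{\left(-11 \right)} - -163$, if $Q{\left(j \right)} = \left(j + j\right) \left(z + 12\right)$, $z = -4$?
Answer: $-13$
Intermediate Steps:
$Q{\left(j \right)} = 16 j$ ($Q{\left(j \right)} = \left(j + j\right) \left(-4 + 12\right) = 2 j 8 = 16 j$)
$Q{\left(-11 \right)} - -163 = 16 \left(-11\right) - -163 = -176 + 163 = -13$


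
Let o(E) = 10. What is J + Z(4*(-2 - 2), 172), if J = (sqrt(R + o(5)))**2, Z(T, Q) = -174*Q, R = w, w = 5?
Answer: -29913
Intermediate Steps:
R = 5
J = 15 (J = (sqrt(5 + 10))**2 = (sqrt(15))**2 = 15)
J + Z(4*(-2 - 2), 172) = 15 - 174*172 = 15 - 29928 = -29913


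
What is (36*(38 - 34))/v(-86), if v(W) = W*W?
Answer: 36/1849 ≈ 0.019470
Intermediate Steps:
v(W) = W**2
(36*(38 - 34))/v(-86) = (36*(38 - 34))/((-86)**2) = (36*4)/7396 = 144*(1/7396) = 36/1849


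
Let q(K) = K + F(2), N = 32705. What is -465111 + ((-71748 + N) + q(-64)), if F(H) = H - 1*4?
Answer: -504220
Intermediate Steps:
F(H) = -4 + H (F(H) = H - 4 = -4 + H)
q(K) = -2 + K (q(K) = K + (-4 + 2) = K - 2 = -2 + K)
-465111 + ((-71748 + N) + q(-64)) = -465111 + ((-71748 + 32705) + (-2 - 64)) = -465111 + (-39043 - 66) = -465111 - 39109 = -504220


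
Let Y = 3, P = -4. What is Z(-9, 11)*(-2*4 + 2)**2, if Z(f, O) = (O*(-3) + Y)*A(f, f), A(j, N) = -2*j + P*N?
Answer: -58320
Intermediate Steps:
A(j, N) = -4*N - 2*j (A(j, N) = -2*j - 4*N = -4*N - 2*j)
Z(f, O) = -6*f*(3 - 3*O) (Z(f, O) = (O*(-3) + 3)*(-4*f - 2*f) = (-3*O + 3)*(-6*f) = (3 - 3*O)*(-6*f) = -6*f*(3 - 3*O))
Z(-9, 11)*(-2*4 + 2)**2 = (18*(-9)*(-1 + 11))*(-2*4 + 2)**2 = (18*(-9)*10)*(-8 + 2)**2 = -1620*(-6)**2 = -1620*36 = -58320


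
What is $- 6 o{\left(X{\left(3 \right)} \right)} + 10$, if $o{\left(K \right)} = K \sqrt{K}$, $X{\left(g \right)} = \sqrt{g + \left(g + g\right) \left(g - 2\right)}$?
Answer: $10 - 18 \sqrt{3} \approx -21.177$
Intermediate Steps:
$X{\left(g \right)} = \sqrt{g + 2 g \left(-2 + g\right)}$
$o{\left(K \right)} = K^{\frac{3}{2}}$
$- 6 o{\left(X{\left(3 \right)} \right)} + 10 = - 6 \left(\sqrt{3 \left(-3 + 2 \cdot 3\right)}\right)^{\frac{3}{2}} + 10 = - 6 \left(\sqrt{3 \left(-3 + 6\right)}\right)^{\frac{3}{2}} + 10 = - 6 \left(\sqrt{3 \cdot 3}\right)^{\frac{3}{2}} + 10 = - 6 \left(\sqrt{9}\right)^{\frac{3}{2}} + 10 = - 6 \cdot 3^{\frac{3}{2}} + 10 = - 6 \cdot 3 \sqrt{3} + 10 = - 18 \sqrt{3} + 10 = 10 - 18 \sqrt{3}$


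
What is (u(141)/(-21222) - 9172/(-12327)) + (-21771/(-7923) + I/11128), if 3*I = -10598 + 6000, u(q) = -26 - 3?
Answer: 2149845971727523/640690048419876 ≈ 3.3555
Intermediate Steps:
u(q) = -29
I = -4598/3 (I = (-10598 + 6000)/3 = (⅓)*(-4598) = -4598/3 ≈ -1532.7)
(u(141)/(-21222) - 9172/(-12327)) + (-21771/(-7923) + I/11128) = (-29/(-21222) - 9172/(-12327)) + (-21771/(-7923) - 4598/3/11128) = (-29*(-1/21222) - 9172*(-1/12327)) + (-21771*(-1/7923) - 4598/3*1/11128) = (29/21222 + 9172/12327) + (7257/2641 - 2299/16692) = 65001889/87201198 + 115062185/44083572 = 2149845971727523/640690048419876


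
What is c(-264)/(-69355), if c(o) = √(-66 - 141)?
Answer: -3*I*√23/69355 ≈ -0.00020745*I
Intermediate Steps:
c(o) = 3*I*√23 (c(o) = √(-207) = 3*I*√23)
c(-264)/(-69355) = (3*I*√23)/(-69355) = (3*I*√23)*(-1/69355) = -3*I*√23/69355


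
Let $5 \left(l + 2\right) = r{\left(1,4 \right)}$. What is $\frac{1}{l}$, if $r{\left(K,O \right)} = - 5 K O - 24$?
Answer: $- \frac{5}{54} \approx -0.092593$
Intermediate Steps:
$r{\left(K,O \right)} = -24 - 5 K O$ ($r{\left(K,O \right)} = - 5 K O - 24 = -24 - 5 K O$)
$l = - \frac{54}{5}$ ($l = -2 + \frac{-24 - 5 \cdot 4}{5} = -2 + \frac{-24 - 20}{5} = -2 + \frac{1}{5} \left(-44\right) = -2 - \frac{44}{5} = - \frac{54}{5} \approx -10.8$)
$\frac{1}{l} = \frac{1}{- \frac{54}{5}} = - \frac{5}{54}$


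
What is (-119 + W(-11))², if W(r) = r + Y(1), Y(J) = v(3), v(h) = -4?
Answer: 17956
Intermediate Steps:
Y(J) = -4
W(r) = -4 + r (W(r) = r - 4 = -4 + r)
(-119 + W(-11))² = (-119 + (-4 - 11))² = (-119 - 15)² = (-134)² = 17956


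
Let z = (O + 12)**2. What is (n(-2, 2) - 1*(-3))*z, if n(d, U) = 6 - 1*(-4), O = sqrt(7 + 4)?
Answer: 2015 + 312*sqrt(11) ≈ 3049.8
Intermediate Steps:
O = sqrt(11) ≈ 3.3166
n(d, U) = 10 (n(d, U) = 6 + 4 = 10)
z = (12 + sqrt(11))**2 (z = (sqrt(11) + 12)**2 = (12 + sqrt(11))**2 ≈ 234.60)
(n(-2, 2) - 1*(-3))*z = (10 - 1*(-3))*(12 + sqrt(11))**2 = (10 + 3)*(12 + sqrt(11))**2 = 13*(12 + sqrt(11))**2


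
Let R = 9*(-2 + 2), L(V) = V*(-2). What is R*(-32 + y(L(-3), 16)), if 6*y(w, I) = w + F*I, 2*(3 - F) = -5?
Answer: 0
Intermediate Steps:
F = 11/2 (F = 3 - 1/2*(-5) = 3 + 5/2 = 11/2 ≈ 5.5000)
L(V) = -2*V
y(w, I) = w/6 + 11*I/12 (y(w, I) = (w + 11*I/2)/6 = w/6 + 11*I/12)
R = 0 (R = 9*0 = 0)
R*(-32 + y(L(-3), 16)) = 0*(-32 + ((-2*(-3))/6 + (11/12)*16)) = 0*(-32 + ((1/6)*6 + 44/3)) = 0*(-32 + (1 + 44/3)) = 0*(-32 + 47/3) = 0*(-49/3) = 0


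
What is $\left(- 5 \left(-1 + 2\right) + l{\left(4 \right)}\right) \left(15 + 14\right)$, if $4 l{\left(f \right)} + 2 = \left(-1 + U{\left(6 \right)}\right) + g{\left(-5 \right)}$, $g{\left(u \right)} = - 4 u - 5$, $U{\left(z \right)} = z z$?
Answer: $203$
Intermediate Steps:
$U{\left(z \right)} = z^{2}$
$g{\left(u \right)} = -5 - 4 u$
$l{\left(f \right)} = 12$ ($l{\left(f \right)} = - \frac{1}{2} + \frac{\left(-1 + 6^{2}\right) - -15}{4} = - \frac{1}{2} + \frac{\left(-1 + 36\right) + \left(-5 + 20\right)}{4} = - \frac{1}{2} + \frac{35 + 15}{4} = - \frac{1}{2} + \frac{1}{4} \cdot 50 = - \frac{1}{2} + \frac{25}{2} = 12$)
$\left(- 5 \left(-1 + 2\right) + l{\left(4 \right)}\right) \left(15 + 14\right) = \left(- 5 \left(-1 + 2\right) + 12\right) \left(15 + 14\right) = \left(\left(-5\right) 1 + 12\right) 29 = \left(-5 + 12\right) 29 = 7 \cdot 29 = 203$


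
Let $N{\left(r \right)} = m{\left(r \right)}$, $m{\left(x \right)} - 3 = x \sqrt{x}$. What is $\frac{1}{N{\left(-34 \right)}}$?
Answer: $\frac{3}{39313} + \frac{34 i \sqrt{34}}{39313} \approx 7.6311 \cdot 10^{-5} + 0.0050429 i$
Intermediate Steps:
$m{\left(x \right)} = 3 + x^{\frac{3}{2}}$ ($m{\left(x \right)} = 3 + x \sqrt{x} = 3 + x^{\frac{3}{2}}$)
$N{\left(r \right)} = 3 + r^{\frac{3}{2}}$
$\frac{1}{N{\left(-34 \right)}} = \frac{1}{3 + \left(-34\right)^{\frac{3}{2}}} = \frac{1}{3 - 34 i \sqrt{34}}$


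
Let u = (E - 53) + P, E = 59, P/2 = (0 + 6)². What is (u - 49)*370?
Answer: 10730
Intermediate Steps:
P = 72 (P = 2*(0 + 6)² = 2*6² = 2*36 = 72)
u = 78 (u = (59 - 53) + 72 = 6 + 72 = 78)
(u - 49)*370 = (78 - 49)*370 = 29*370 = 10730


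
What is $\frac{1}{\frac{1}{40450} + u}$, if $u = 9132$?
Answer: $\frac{40450}{369389401} \approx 0.00010951$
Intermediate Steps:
$\frac{1}{\frac{1}{40450} + u} = \frac{1}{\frac{1}{40450} + 9132} = \frac{1}{\frac{369389401}{40450}} = \frac{40450}{369389401}$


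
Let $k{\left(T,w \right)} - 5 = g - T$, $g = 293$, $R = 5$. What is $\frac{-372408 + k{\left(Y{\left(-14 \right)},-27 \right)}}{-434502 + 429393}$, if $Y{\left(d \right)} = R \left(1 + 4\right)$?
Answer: $\frac{124045}{1703} \approx 72.839$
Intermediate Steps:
$Y{\left(d \right)} = 25$ ($Y{\left(d \right)} = 5 \left(1 + 4\right) = 5 \cdot 5 = 25$)
$k{\left(T,w \right)} = 298 - T$ ($k{\left(T,w \right)} = 5 - \left(-293 + T\right) = 298 - T$)
$\frac{-372408 + k{\left(Y{\left(-14 \right)},-27 \right)}}{-434502 + 429393} = \frac{-372408 + \left(298 - 25\right)}{-434502 + 429393} = \frac{-372408 + \left(298 - 25\right)}{-5109} = \left(-372408 + 273\right) \left(- \frac{1}{5109}\right) = \left(-372135\right) \left(- \frac{1}{5109}\right) = \frac{124045}{1703}$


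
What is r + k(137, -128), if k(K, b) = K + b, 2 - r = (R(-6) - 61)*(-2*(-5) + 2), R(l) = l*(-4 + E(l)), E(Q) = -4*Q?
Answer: 2183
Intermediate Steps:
R(l) = l*(-4 - 4*l)
r = 2174 (r = 2 - (-4*(-6)*(1 - 6) - 61)*(-2*(-5) + 2) = 2 - (-4*(-6)*(-5) - 61)*(10 + 2) = 2 - (-120 - 61)*12 = 2 - (-181)*12 = 2 - 1*(-2172) = 2 + 2172 = 2174)
r + k(137, -128) = 2174 + (137 - 128) = 2174 + 9 = 2183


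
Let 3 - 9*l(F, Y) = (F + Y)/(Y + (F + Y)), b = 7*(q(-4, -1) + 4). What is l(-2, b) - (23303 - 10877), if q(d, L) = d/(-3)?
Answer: -12189632/981 ≈ -12426.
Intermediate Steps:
q(d, L) = -d/3 (q(d, L) = d*(-⅓) = -d/3)
b = 112/3 (b = 7*(-⅓*(-4) + 4) = 7*(4/3 + 4) = 7*(16/3) = 112/3 ≈ 37.333)
l(F, Y) = ⅓ - (F + Y)/(9*(F + 2*Y)) (l(F, Y) = ⅓ - (F + Y)/(9*(Y + (F + Y))) = ⅓ - (F + Y)/(9*(F + 2*Y)))
l(-2, b) - (23303 - 10877) = (2*(-2) + 5*(112/3))/(9*(-2 + 2*(112/3))) - (23303 - 10877) = (-4 + 560/3)/(9*(-2 + 224/3)) - 1*12426 = (⅑)*(548/3)/(218/3) - 12426 = (⅑)*(3/218)*(548/3) - 12426 = 274/981 - 12426 = -12189632/981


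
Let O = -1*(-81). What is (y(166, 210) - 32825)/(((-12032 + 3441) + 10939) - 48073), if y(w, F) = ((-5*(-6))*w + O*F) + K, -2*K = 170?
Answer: 2184/9145 ≈ 0.23882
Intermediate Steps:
K = -85 (K = -½*170 = -85)
O = 81
y(w, F) = -85 + 30*w + 81*F (y(w, F) = ((-5*(-6))*w + 81*F) - 85 = (30*w + 81*F) - 85 = -85 + 30*w + 81*F)
(y(166, 210) - 32825)/(((-12032 + 3441) + 10939) - 48073) = ((-85 + 30*166 + 81*210) - 32825)/(((-12032 + 3441) + 10939) - 48073) = ((-85 + 4980 + 17010) - 32825)/((-8591 + 10939) - 48073) = (21905 - 32825)/(2348 - 48073) = -10920/(-45725) = -10920*(-1/45725) = 2184/9145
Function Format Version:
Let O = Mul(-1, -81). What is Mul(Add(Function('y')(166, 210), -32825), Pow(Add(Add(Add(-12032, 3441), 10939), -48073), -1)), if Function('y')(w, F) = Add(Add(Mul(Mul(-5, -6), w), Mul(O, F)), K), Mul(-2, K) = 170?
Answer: Rational(2184, 9145) ≈ 0.23882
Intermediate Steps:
K = -85 (K = Mul(Rational(-1, 2), 170) = -85)
O = 81
Function('y')(w, F) = Add(-85, Mul(30, w), Mul(81, F)) (Function('y')(w, F) = Add(Add(Mul(Mul(-5, -6), w), Mul(81, F)), -85) = Add(Add(Mul(30, w), Mul(81, F)), -85) = Add(-85, Mul(30, w), Mul(81, F)))
Mul(Add(Function('y')(166, 210), -32825), Pow(Add(Add(Add(-12032, 3441), 10939), -48073), -1)) = Mul(Add(Add(-85, Mul(30, 166), Mul(81, 210)), -32825), Pow(Add(Add(Add(-12032, 3441), 10939), -48073), -1)) = Mul(Add(Add(-85, 4980, 17010), -32825), Pow(Add(Add(-8591, 10939), -48073), -1)) = Mul(Add(21905, -32825), Pow(Add(2348, -48073), -1)) = Mul(-10920, Pow(-45725, -1)) = Mul(-10920, Rational(-1, 45725)) = Rational(2184, 9145)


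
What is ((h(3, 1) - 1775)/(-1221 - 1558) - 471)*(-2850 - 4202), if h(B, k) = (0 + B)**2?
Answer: 9217972436/2779 ≈ 3.3170e+6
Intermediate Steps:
h(B, k) = B**2
((h(3, 1) - 1775)/(-1221 - 1558) - 471)*(-2850 - 4202) = ((3**2 - 1775)/(-1221 - 1558) - 471)*(-2850 - 4202) = ((9 - 1775)/(-2779) - 471)*(-7052) = (-1766*(-1/2779) - 471)*(-7052) = (1766/2779 - 471)*(-7052) = -1307143/2779*(-7052) = 9217972436/2779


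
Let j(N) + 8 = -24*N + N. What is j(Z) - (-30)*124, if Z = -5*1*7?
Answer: 4517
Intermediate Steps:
Z = -35 (Z = -5*7 = -35)
j(N) = -8 - 23*N (j(N) = -8 + (-24*N + N) = -8 - 23*N)
j(Z) - (-30)*124 = (-8 - 23*(-35)) - (-30)*124 = (-8 + 805) - 1*(-3720) = 797 + 3720 = 4517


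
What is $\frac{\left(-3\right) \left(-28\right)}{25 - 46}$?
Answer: $-4$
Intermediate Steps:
$\frac{\left(-3\right) \left(-28\right)}{25 - 46} = \frac{84}{-21} = 84 \left(- \frac{1}{21}\right) = -4$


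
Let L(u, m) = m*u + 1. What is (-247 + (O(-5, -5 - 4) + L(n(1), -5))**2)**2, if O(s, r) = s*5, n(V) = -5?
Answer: 60516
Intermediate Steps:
O(s, r) = 5*s
L(u, m) = 1 + m*u
(-247 + (O(-5, -5 - 4) + L(n(1), -5))**2)**2 = (-247 + (5*(-5) + (1 - 5*(-5)))**2)**2 = (-247 + (-25 + (1 + 25))**2)**2 = (-247 + (-25 + 26)**2)**2 = (-247 + 1**2)**2 = (-247 + 1)**2 = (-246)**2 = 60516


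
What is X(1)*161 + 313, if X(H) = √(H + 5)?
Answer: 313 + 161*√6 ≈ 707.37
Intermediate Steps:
X(H) = √(5 + H)
X(1)*161 + 313 = √(5 + 1)*161 + 313 = √6*161 + 313 = 161*√6 + 313 = 313 + 161*√6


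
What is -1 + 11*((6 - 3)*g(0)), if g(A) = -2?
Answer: -67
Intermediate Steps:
-1 + 11*((6 - 3)*g(0)) = -1 + 11*((6 - 3)*(-2)) = -1 + 11*(3*(-2)) = -1 + 11*(-6) = -1 - 66 = -67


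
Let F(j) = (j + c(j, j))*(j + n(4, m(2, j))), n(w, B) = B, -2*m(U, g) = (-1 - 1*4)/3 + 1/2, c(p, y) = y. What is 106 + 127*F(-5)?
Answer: 34291/6 ≈ 5715.2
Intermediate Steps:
m(U, g) = 7/12 (m(U, g) = -((-1 - 1*4)/3 + 1/2)/2 = -((-1 - 4)*(1/3) + 1*(1/2))/2 = -(-5*1/3 + 1/2)/2 = -(-5/3 + 1/2)/2 = -1/2*(-7/6) = 7/12)
F(j) = 2*j*(7/12 + j) (F(j) = (j + j)*(j + 7/12) = (2*j)*(7/12 + j) = 2*j*(7/12 + j))
106 + 127*F(-5) = 106 + 127*((1/6)*(-5)*(7 + 12*(-5))) = 106 + 127*((1/6)*(-5)*(7 - 60)) = 106 + 127*((1/6)*(-5)*(-53)) = 106 + 127*(265/6) = 106 + 33655/6 = 34291/6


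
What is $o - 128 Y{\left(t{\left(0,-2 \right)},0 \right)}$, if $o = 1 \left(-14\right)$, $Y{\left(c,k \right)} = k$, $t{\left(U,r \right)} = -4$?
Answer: $-14$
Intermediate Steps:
$o = -14$
$o - 128 Y{\left(t{\left(0,-2 \right)},0 \right)} = -14 - 0 = -14 + 0 = -14$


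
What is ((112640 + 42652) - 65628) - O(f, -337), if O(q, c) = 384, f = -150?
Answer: 89280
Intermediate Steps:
((112640 + 42652) - 65628) - O(f, -337) = ((112640 + 42652) - 65628) - 1*384 = (155292 - 65628) - 384 = 89664 - 384 = 89280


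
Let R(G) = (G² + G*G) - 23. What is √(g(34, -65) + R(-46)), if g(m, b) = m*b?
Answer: √1999 ≈ 44.710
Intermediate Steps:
g(m, b) = b*m
R(G) = -23 + 2*G² (R(G) = (G² + G²) - 23 = 2*G² - 23 = -23 + 2*G²)
√(g(34, -65) + R(-46)) = √(-65*34 + (-23 + 2*(-46)²)) = √(-2210 + (-23 + 2*2116)) = √(-2210 + (-23 + 4232)) = √(-2210 + 4209) = √1999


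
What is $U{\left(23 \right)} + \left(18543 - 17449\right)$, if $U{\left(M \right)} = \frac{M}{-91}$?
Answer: $\frac{99531}{91} \approx 1093.7$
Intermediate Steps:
$U{\left(M \right)} = - \frac{M}{91}$ ($U{\left(M \right)} = M \left(- \frac{1}{91}\right) = - \frac{M}{91}$)
$U{\left(23 \right)} + \left(18543 - 17449\right) = \left(- \frac{1}{91}\right) 23 + \left(18543 - 17449\right) = - \frac{23}{91} + 1094 = \frac{99531}{91}$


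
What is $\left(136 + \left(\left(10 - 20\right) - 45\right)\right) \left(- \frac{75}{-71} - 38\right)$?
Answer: $- \frac{212463}{71} \approx -2992.4$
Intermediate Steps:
$\left(136 + \left(\left(10 - 20\right) - 45\right)\right) \left(- \frac{75}{-71} - 38\right) = \left(136 - 55\right) \left(\left(-75\right) \left(- \frac{1}{71}\right) - 38\right) = \left(136 - 55\right) \left(\frac{75}{71} - 38\right) = 81 \left(- \frac{2623}{71}\right) = - \frac{212463}{71}$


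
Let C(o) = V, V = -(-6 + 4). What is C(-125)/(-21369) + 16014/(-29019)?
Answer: -6711004/12158961 ≈ -0.55194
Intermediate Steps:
V = 2 (V = -1*(-2) = 2)
C(o) = 2
C(-125)/(-21369) + 16014/(-29019) = 2/(-21369) + 16014/(-29019) = 2*(-1/21369) + 16014*(-1/29019) = -2/21369 - 314/569 = -6711004/12158961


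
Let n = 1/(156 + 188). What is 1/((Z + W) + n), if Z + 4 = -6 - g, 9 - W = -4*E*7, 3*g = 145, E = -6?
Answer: -1032/224285 ≈ -0.0046013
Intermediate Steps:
g = 145/3 (g = (1/3)*145 = 145/3 ≈ 48.333)
W = -159 (W = 9 - (-4*(-6))*7 = 9 - 24*7 = 9 - 1*168 = 9 - 168 = -159)
n = 1/344 ≈ 0.0029070
Z = -175/3 (Z = -4 + (-6 - 1*145/3) = -4 + (-6 - 145/3) = -4 - 163/3 = -175/3 ≈ -58.333)
1/((Z + W) + n) = 1/((-175/3 - 159) + 1/344) = 1/(-652/3 + 1/344) = 1/(-224285/1032) = -1032/224285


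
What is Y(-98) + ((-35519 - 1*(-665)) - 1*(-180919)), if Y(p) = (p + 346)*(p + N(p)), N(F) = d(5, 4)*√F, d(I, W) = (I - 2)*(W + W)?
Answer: 121761 + 41664*I*√2 ≈ 1.2176e+5 + 58922.0*I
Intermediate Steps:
d(I, W) = 2*W*(-2 + I) (d(I, W) = (-2 + I)*(2*W) = 2*W*(-2 + I))
N(F) = 24*√F (N(F) = (2*4*(-2 + 5))*√F = (2*4*3)*√F = 24*√F)
Y(p) = (346 + p)*(p + 24*√p) (Y(p) = (p + 346)*(p + 24*√p) = (346 + p)*(p + 24*√p))
Y(-98) + ((-35519 - 1*(-665)) - 1*(-180919)) = ((-98)² + 24*(-98)^(3/2) + 346*(-98) + 8304*√(-98)) + ((-35519 - 1*(-665)) - 1*(-180919)) = (9604 + 24*(-686*I*√2) - 33908 + 8304*(7*I*√2)) + ((-35519 + 665) + 180919) = (9604 - 16464*I*√2 - 33908 + 58128*I*√2) + (-34854 + 180919) = (-24304 + 41664*I*√2) + 146065 = 121761 + 41664*I*√2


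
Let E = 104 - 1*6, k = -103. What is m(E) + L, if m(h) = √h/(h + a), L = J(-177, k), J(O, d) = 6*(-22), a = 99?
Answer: -132 + 7*√2/197 ≈ -131.95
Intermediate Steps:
J(O, d) = -132
E = 98 (E = 104 - 6 = 98)
L = -132
m(h) = √h/(99 + h) (m(h) = √h/(h + 99) = √h/(99 + h))
m(E) + L = √98/(99 + 98) - 132 = (7*√2)/197 - 132 = (7*√2)*(1/197) - 132 = 7*√2/197 - 132 = -132 + 7*√2/197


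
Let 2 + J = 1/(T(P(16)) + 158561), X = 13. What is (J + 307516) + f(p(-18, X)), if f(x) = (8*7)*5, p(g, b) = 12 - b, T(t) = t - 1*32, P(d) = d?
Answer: 48799199731/158545 ≈ 3.0779e+5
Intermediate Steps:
T(t) = -32 + t (T(t) = t - 32 = -32 + t)
f(x) = 280 (f(x) = 56*5 = 280)
J = -317089/158545 (J = -2 + 1/((-32 + 16) + 158561) = -2 + 1/(-16 + 158561) = -2 + 1/158545 = -317089/158545 ≈ -2.0000)
(J + 307516) + f(p(-18, X)) = (-317089/158545 + 307516) + 280 = 48754807131/158545 + 280 = 48799199731/158545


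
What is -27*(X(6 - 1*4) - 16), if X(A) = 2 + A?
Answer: 324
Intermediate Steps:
-27*(X(6 - 1*4) - 16) = -27*((2 + (6 - 1*4)) - 16) = -27*((2 + (6 - 4)) - 16) = -27*((2 + 2) - 16) = -27*(4 - 16) = -27*(-12) = 324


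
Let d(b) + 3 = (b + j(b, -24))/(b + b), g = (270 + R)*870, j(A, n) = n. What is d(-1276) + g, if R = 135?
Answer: 224797711/638 ≈ 3.5235e+5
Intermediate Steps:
g = 352350 (g = (270 + 135)*870 = 405*870 = 352350)
d(b) = -3 + (-24 + b)/(2*b) (d(b) = -3 + (b - 24)/(b + b) = -3 + (-24 + b)/((2*b)) = -3 + (-24 + b)*(1/(2*b)) = -3 + (-24 + b)/(2*b))
d(-1276) + g = (-5/2 - 12/(-1276)) + 352350 = (-5/2 - 12*(-1/1276)) + 352350 = (-5/2 + 3/319) + 352350 = -1589/638 + 352350 = 224797711/638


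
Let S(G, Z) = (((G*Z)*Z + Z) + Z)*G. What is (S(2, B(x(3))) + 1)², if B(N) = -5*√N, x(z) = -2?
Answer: 38801 + 7960*I*√2 ≈ 38801.0 + 11257.0*I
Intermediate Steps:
S(G, Z) = G*(2*Z + G*Z²) (S(G, Z) = ((G*Z² + Z) + Z)*G = ((Z + G*Z²) + Z)*G = (2*Z + G*Z²)*G = G*(2*Z + G*Z²))
(S(2, B(x(3))) + 1)² = (2*(-5*I*√2)*(2 + 2*(-5*I*√2)) + 1)² = (2*(-5*I*√2)*(2 - 10*I*√2) + 1)² = (-10*I*√2*(2 - 10*I*√2) + 1)² = (1 - 10*I*√2*(2 - 10*I*√2))²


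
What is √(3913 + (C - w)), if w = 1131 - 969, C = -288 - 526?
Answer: √2937 ≈ 54.194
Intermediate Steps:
C = -814
w = 162
√(3913 + (C - w)) = √(3913 + (-814 - 1*162)) = √(3913 + (-814 - 162)) = √(3913 - 976) = √2937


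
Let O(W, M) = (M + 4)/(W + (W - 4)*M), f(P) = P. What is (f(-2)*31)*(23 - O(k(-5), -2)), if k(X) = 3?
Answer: -7006/5 ≈ -1401.2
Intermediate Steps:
O(W, M) = (4 + M)/(W + M*(-4 + W)) (O(W, M) = (4 + M)/(W + (-4 + W)*M) = (4 + M)/(W + M*(-4 + W)))
(f(-2)*31)*(23 - O(k(-5), -2)) = (-2*31)*(23 - (4 - 2)/(3 - 4*(-2) - 2*3)) = -62*(23 - 2/(3 + 8 - 6)) = -62*(23 - 2/5) = -62*(23 - 1*⅖) = -62*(23 - ⅖) = -62*113/5 = -7006/5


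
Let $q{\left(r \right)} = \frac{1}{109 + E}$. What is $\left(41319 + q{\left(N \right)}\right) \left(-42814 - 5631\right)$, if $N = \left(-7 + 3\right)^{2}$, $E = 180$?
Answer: $- \frac{578491046440}{289} \approx -2.0017 \cdot 10^{9}$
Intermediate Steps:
$N = 16$ ($N = \left(-4\right)^{2} = 16$)
$q{\left(r \right)} = \frac{1}{289}$ ($q{\left(r \right)} = \frac{1}{109 + 180} = \frac{1}{289}$)
$\left(41319 + q{\left(N \right)}\right) \left(-42814 - 5631\right) = \left(41319 + \frac{1}{289}\right) \left(-42814 - 5631\right) = \frac{11941192}{289} \left(-48445\right) = - \frac{578491046440}{289}$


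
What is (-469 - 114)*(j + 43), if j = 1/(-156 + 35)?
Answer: -275706/11 ≈ -25064.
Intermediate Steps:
j = -1/121 (j = 1/(-121) = -1/121 ≈ -0.0082645)
(-469 - 114)*(j + 43) = (-469 - 114)*(-1/121 + 43) = -583*5202/121 = -275706/11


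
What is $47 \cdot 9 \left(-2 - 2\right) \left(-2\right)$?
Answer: $3384$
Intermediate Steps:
$47 \cdot 9 \left(-2 - 2\right) \left(-2\right) = 423 \left(\left(-4\right) \left(-2\right)\right) = 423 \cdot 8 = 3384$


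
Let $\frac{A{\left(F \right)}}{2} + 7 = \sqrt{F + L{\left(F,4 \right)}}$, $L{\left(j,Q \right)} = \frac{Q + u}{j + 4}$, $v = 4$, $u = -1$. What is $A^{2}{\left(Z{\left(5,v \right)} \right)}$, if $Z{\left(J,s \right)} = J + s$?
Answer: $\frac{3028}{13} - \frac{112 \sqrt{390}}{13} \approx 62.783$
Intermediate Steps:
$L{\left(j,Q \right)} = \frac{-1 + Q}{4 + j}$ ($L{\left(j,Q \right)} = \frac{Q - 1}{j + 4} = \frac{-1 + Q}{4 + j}$)
$A{\left(F \right)} = -14 + 2 \sqrt{F + \frac{3}{4 + F}}$ ($A{\left(F \right)} = -14 + 2 \sqrt{F + \frac{-1 + 4}{4 + F}} = -14 + 2 \sqrt{F + \frac{1}{4 + F} 3} = -14 + 2 \sqrt{F + \frac{3}{4 + F}}$)
$A^{2}{\left(Z{\left(5,v \right)} \right)} = \left(-14 + 2 \sqrt{\frac{3 + \left(5 + 4\right) \left(4 + \left(5 + 4\right)\right)}{4 + \left(5 + 4\right)}}\right)^{2} = \left(-14 + 2 \sqrt{\frac{3 + 9 \left(4 + 9\right)}{4 + 9}}\right)^{2} = \left(-14 + 2 \sqrt{\frac{3 + 9 \cdot 13}{13}}\right)^{2} = \left(-14 + 2 \sqrt{\frac{3 + 117}{13}}\right)^{2} = \left(-14 + 2 \sqrt{\frac{1}{13} \cdot 120}\right)^{2} = \left(-14 + 2 \sqrt{\frac{120}{13}}\right)^{2} = \left(-14 + 2 \frac{2 \sqrt{390}}{13}\right)^{2} = \left(-14 + \frac{4 \sqrt{390}}{13}\right)^{2}$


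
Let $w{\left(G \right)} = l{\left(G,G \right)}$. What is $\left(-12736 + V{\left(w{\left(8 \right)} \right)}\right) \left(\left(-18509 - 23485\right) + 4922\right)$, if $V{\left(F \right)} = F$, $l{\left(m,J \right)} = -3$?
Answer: $472260208$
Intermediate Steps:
$w{\left(G \right)} = -3$
$\left(-12736 + V{\left(w{\left(8 \right)} \right)}\right) \left(\left(-18509 - 23485\right) + 4922\right) = \left(-12736 - 3\right) \left(\left(-18509 - 23485\right) + 4922\right) = - 12739 \left(-41994 + 4922\right) = \left(-12739\right) \left(-37072\right) = 472260208$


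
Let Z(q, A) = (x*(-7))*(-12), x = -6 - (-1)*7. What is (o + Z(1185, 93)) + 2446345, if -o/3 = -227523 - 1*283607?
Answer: 3979819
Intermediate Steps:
o = 1533390 (o = -3*(-227523 - 1*283607) = -3*(-227523 - 283607) = -3*(-511130) = 1533390)
x = 1 (x = -6 - 1*(-7) = -6 + 7 = 1)
Z(q, A) = 84 (Z(q, A) = (1*(-7))*(-12) = -7*(-12) = 84)
(o + Z(1185, 93)) + 2446345 = (1533390 + 84) + 2446345 = 1533474 + 2446345 = 3979819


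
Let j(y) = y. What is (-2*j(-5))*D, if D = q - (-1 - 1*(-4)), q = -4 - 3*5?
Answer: -220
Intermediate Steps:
q = -19 (q = -4 - 15 = -19)
D = -22 (D = -19 - (-1 - 1*(-4)) = -19 - (-1 + 4) = -19 - 1*3 = -19 - 3 = -22)
(-2*j(-5))*D = -2*(-5)*(-22) = 10*(-22) = -220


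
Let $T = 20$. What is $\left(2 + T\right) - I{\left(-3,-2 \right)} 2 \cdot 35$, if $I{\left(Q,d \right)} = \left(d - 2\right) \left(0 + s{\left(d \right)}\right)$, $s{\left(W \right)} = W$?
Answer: $-12320$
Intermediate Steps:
$I{\left(Q,d \right)} = d \left(-2 + d\right)$ ($I{\left(Q,d \right)} = \left(d - 2\right) \left(0 + d\right) = \left(-2 + d\right) d = d \left(-2 + d\right)$)
$\left(2 + T\right) - I{\left(-3,-2 \right)} 2 \cdot 35 = \left(2 + 20\right) - \left(-2\right) \left(-2 - 2\right) 2 \cdot 35 = 22 - \left(-2\right) \left(-4\right) 2 \cdot 35 = 22 \left(-1\right) 8 \cdot 2 \cdot 35 = 22 \left(\left(-8\right) 2\right) 35 = 22 \left(-16\right) 35 = \left(-352\right) 35 = -12320$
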